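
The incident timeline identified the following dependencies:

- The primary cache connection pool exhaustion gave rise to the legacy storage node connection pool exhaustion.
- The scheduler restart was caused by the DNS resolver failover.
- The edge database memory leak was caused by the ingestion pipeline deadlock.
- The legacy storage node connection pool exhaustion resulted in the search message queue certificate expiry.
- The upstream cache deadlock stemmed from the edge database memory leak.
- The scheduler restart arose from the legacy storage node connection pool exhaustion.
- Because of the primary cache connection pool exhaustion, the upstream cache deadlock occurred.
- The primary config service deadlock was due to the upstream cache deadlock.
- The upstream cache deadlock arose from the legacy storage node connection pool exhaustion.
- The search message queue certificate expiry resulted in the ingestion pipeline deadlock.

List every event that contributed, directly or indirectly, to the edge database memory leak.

Immediate cause of the edge database memory leak: the ingestion pipeline deadlock.
Further upstream: the primary cache connection pool exhaustion, the legacy storage node connection pool exhaustion, the search message queue certificate expiry.

the ingestion pipeline deadlock, the legacy storage node connection pool exhaustion, the primary cache connection pool exhaustion, the search message queue certificate expiry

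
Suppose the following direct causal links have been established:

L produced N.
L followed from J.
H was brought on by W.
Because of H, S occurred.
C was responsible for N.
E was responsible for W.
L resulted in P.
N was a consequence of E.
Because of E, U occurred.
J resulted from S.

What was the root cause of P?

Tracing upstream from P: P ← L ← J ← S ← H ← W ← E.
E has no stated cause, so it is the root.

E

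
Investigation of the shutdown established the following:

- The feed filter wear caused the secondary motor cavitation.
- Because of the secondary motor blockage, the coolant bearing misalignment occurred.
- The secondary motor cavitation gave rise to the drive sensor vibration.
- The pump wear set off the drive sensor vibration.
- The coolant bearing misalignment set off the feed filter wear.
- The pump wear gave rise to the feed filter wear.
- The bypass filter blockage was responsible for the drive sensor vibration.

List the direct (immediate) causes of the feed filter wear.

Upstream contributors include the secondary motor blockage, but only the coolant bearing misalignment, the pump wear feed directly into the feed filter wear.

the coolant bearing misalignment, the pump wear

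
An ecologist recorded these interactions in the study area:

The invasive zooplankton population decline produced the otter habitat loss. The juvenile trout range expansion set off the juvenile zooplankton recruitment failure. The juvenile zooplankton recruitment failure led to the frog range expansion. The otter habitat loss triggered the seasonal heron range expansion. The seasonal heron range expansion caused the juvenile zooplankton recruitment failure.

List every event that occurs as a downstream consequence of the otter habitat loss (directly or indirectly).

the frog range expansion, the juvenile zooplankton recruitment failure, the seasonal heron range expansion

Direct effects: the seasonal heron range expansion.
2 steps out: the juvenile zooplankton recruitment failure.
3 steps out: the frog range expansion.
Not reachable from it: the invasive zooplankton population decline, the juvenile trout range expansion.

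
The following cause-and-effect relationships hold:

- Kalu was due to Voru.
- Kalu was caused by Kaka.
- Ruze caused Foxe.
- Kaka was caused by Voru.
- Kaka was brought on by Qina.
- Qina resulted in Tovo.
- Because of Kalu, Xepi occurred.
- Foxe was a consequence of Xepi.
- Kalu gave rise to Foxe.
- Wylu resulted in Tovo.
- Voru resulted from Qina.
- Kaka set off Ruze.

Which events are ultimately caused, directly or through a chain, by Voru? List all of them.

Foxe, Kaka, Kalu, Ruze, Xepi

Direct effects: Kaka, Kalu.
2 steps out: Xepi, Ruze, Foxe.
Not reachable from it: Wylu, Qina, Tovo.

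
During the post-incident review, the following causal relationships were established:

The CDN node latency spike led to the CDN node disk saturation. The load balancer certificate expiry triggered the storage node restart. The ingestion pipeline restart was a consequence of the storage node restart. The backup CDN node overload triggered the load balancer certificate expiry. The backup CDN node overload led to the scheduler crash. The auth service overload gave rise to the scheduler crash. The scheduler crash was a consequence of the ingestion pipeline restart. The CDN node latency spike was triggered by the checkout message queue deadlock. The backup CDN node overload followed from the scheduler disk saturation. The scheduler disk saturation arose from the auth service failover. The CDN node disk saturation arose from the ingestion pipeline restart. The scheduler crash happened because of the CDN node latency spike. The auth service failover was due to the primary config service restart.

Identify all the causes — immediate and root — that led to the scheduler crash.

the CDN node latency spike, the auth service failover, the auth service overload, the backup CDN node overload, the checkout message queue deadlock, the ingestion pipeline restart, the load balancer certificate expiry, the primary config service restart, the scheduler disk saturation, the storage node restart

Immediate causes of the scheduler crash: the backup CDN node overload, the auth service overload, the CDN node latency spike, the ingestion pipeline restart.
Further upstream: the primary config service restart, the auth service failover, the scheduler disk saturation, the load balancer certificate expiry, the checkout message queue deadlock, the storage node restart.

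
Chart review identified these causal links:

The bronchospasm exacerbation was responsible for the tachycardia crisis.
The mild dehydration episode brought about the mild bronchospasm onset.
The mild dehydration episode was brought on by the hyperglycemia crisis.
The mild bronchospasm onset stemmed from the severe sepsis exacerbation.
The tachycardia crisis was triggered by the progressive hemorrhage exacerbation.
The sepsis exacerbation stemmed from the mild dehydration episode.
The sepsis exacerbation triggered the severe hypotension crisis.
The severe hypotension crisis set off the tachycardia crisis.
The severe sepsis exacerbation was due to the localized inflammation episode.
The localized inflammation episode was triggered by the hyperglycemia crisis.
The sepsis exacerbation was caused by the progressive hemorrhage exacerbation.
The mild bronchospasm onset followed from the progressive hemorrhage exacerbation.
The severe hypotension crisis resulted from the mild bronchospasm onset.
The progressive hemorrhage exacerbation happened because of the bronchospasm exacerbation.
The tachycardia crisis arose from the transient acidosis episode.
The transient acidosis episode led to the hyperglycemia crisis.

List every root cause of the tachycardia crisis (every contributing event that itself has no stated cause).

Tracing upstream from the tachycardia crisis: the tachycardia crisis ← the transient acidosis episode.
A separate upstream branch: the tachycardia crisis ← the bronchospasm exacerbation.
Each of those chain origins has no stated cause.

the bronchospasm exacerbation, the transient acidosis episode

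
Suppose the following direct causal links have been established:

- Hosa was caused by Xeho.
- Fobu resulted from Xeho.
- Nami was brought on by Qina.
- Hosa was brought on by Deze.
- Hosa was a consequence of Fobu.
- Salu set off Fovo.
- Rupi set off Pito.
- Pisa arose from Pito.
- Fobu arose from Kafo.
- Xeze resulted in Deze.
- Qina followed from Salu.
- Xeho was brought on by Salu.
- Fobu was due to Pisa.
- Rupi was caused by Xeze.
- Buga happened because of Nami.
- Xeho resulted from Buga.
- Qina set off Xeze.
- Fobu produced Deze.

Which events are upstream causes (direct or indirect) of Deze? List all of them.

Buga, Fobu, Kafo, Nami, Pisa, Pito, Qina, Rupi, Salu, Xeho, Xeze

Immediate causes of Deze: Xeze, Fobu.
Further upstream: Salu, Qina, Nami, Rupi, Buga, Xeho, Pito, Pisa, Kafo.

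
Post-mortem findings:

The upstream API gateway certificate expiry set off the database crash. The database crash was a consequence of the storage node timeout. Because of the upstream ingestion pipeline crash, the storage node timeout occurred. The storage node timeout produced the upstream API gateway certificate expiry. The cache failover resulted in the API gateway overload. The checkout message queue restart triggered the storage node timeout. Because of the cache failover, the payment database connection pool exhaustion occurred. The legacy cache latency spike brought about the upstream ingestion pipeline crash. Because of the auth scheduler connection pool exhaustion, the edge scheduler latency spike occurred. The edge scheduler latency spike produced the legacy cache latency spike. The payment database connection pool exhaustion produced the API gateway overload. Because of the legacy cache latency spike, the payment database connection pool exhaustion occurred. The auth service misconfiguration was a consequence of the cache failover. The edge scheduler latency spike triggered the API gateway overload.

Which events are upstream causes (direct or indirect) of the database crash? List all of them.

Immediate causes of the database crash: the storage node timeout, the upstream API gateway certificate expiry.
Further upstream: the auth scheduler connection pool exhaustion, the edge scheduler latency spike, the legacy cache latency spike, the upstream ingestion pipeline crash, the checkout message queue restart.

the auth scheduler connection pool exhaustion, the checkout message queue restart, the edge scheduler latency spike, the legacy cache latency spike, the storage node timeout, the upstream API gateway certificate expiry, the upstream ingestion pipeline crash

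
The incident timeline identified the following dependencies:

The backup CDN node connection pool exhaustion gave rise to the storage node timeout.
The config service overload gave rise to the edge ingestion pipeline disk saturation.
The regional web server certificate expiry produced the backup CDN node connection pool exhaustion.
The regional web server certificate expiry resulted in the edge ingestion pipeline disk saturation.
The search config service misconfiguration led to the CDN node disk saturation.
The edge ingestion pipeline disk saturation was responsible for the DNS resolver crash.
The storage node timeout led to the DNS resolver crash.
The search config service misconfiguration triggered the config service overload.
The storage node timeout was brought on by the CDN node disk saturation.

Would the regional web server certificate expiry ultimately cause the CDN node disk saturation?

The regional web server certificate expiry leads to the backup CDN node connection pool exhaustion, the storage node timeout, the edge ingestion pipeline disk saturation, the DNS resolver crash; the CDN node disk saturation is not among them.

No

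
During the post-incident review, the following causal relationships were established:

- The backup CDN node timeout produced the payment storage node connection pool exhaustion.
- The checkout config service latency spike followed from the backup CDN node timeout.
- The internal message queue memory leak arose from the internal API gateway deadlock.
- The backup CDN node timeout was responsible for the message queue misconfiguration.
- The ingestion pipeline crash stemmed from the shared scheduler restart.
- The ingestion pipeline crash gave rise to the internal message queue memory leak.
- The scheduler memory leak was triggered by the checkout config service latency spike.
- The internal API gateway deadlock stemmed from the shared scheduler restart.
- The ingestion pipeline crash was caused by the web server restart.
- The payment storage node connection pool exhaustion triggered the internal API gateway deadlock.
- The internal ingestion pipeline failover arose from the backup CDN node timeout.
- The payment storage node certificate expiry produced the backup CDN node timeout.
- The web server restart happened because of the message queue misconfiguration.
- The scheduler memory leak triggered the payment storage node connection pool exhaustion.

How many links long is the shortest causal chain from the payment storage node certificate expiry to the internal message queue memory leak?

Shortest chain: the payment storage node certificate expiry → the backup CDN node timeout → the payment storage node connection pool exhaustion → the internal API gateway deadlock → the internal message queue memory leak.

4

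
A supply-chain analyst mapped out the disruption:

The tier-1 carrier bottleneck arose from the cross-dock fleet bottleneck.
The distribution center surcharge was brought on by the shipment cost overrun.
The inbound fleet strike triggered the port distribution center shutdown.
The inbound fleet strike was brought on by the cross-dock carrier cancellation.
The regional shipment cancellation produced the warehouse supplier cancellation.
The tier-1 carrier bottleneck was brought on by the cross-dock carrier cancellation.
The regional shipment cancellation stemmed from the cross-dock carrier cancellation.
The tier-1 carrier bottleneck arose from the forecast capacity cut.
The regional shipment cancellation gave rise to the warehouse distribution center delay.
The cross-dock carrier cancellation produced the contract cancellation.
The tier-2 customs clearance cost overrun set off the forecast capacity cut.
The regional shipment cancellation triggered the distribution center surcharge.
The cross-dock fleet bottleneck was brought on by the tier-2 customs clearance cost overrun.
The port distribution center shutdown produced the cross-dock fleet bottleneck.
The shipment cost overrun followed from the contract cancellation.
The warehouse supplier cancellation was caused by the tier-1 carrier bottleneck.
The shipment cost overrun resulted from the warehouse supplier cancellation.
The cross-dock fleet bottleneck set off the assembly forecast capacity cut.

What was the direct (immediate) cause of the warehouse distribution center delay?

Upstream contributors include the cross-dock carrier cancellation, but only the regional shipment cancellation feeds directly into the warehouse distribution center delay.

the regional shipment cancellation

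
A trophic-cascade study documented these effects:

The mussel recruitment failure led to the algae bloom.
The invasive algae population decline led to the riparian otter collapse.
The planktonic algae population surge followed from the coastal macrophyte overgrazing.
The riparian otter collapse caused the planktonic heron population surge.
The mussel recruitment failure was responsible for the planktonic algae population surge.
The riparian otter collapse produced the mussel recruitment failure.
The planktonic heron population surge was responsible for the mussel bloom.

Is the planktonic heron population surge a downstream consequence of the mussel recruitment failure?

The mussel recruitment failure leads to the algae bloom, the planktonic algae population surge; the planktonic heron population surge is not among them.

No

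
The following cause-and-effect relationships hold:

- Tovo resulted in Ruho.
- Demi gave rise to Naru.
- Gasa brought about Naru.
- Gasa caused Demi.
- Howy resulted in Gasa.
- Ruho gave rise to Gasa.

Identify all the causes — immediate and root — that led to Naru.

Immediate causes of Naru: Gasa, Demi.
Further upstream: Tovo, Ruho, Howy.

Demi, Gasa, Howy, Ruho, Tovo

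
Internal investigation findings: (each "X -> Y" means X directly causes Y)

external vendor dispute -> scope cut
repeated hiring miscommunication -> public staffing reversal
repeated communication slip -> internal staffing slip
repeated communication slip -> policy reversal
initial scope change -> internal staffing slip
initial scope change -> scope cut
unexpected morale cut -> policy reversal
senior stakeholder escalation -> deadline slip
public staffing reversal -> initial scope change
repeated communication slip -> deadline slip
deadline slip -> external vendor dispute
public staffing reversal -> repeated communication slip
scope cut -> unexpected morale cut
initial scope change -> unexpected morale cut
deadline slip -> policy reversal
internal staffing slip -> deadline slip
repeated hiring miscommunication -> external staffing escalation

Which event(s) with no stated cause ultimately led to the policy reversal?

Tracing upstream from the policy reversal: the policy reversal ← the repeated communication slip ← the public staffing reversal ← the repeated hiring miscommunication.
A separate upstream branch: the policy reversal ← the deadline slip ← the senior stakeholder escalation.
Each of those chain origins has no stated cause.

the repeated hiring miscommunication, the senior stakeholder escalation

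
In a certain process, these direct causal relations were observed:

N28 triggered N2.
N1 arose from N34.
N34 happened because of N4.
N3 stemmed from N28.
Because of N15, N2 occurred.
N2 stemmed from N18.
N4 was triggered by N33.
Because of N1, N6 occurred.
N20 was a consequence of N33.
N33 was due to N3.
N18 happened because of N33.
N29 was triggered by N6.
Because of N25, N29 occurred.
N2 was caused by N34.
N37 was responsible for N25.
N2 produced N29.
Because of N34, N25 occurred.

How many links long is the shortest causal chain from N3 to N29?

4

Shortest chain: N3 → N33 → N18 → N2 → N29.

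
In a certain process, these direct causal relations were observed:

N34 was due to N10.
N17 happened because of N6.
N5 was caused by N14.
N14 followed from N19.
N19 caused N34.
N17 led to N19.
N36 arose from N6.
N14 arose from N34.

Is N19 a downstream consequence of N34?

No

N34 leads to N14, N5; N19 is not among them.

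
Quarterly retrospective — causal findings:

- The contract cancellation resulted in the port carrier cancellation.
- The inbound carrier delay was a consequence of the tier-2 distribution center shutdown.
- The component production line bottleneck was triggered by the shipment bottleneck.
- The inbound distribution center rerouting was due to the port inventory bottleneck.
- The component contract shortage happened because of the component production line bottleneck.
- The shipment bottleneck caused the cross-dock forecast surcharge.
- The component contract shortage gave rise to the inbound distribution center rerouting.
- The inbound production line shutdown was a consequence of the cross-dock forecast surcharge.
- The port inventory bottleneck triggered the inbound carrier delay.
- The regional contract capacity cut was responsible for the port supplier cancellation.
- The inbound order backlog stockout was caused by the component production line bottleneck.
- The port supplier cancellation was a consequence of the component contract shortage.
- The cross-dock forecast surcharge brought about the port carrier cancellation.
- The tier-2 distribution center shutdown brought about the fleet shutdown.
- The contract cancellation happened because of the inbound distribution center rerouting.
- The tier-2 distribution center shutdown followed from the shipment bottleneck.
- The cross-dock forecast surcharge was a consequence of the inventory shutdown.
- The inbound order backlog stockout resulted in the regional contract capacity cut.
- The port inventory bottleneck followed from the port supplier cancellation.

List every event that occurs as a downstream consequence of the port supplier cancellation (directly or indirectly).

the contract cancellation, the inbound carrier delay, the inbound distribution center rerouting, the port carrier cancellation, the port inventory bottleneck

Direct effects: the port inventory bottleneck.
2 steps out: the inbound carrier delay, the inbound distribution center rerouting.
3 steps out: the contract cancellation.
4 steps out: the port carrier cancellation.
Not reachable from it: the shipment bottleneck, the tier-2 distribution center shutdown, the cross-dock forecast surcharge, the component production line bottleneck, the inbound production line shutdown, the inbound order backlog stockout, the regional contract capacity cut, the component contract shortage, the fleet shutdown, the inventory shutdown.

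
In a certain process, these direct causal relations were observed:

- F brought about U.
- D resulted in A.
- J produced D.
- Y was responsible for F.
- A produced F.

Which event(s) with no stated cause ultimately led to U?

J, Y

Tracing upstream from U: U ← F ← A ← D ← J.
A separate upstream branch: U ← F ← Y.
Each of those chain origins has no stated cause.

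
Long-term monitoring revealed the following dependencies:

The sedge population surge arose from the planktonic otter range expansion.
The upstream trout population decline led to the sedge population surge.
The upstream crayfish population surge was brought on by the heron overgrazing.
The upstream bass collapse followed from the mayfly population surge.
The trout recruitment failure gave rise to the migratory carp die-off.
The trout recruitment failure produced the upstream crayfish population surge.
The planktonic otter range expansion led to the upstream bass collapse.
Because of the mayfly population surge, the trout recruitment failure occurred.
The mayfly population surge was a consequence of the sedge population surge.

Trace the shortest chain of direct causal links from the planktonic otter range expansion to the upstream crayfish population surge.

the planktonic otter range expansion → the sedge population surge → the mayfly population surge → the trout recruitment failure → the upstream crayfish population surge

the planktonic otter range expansion → the sedge population surge
the sedge population surge → the mayfly population surge
the mayfly population surge → the trout recruitment failure
the trout recruitment failure → the upstream crayfish population surge
Length: 4 steps.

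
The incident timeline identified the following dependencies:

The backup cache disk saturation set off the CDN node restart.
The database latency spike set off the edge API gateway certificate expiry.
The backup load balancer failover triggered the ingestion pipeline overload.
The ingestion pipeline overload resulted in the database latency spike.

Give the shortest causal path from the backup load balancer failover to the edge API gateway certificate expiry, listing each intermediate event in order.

the backup load balancer failover → the ingestion pipeline overload
the ingestion pipeline overload → the database latency spike
the database latency spike → the edge API gateway certificate expiry
Length: 3 steps.

the backup load balancer failover → the ingestion pipeline overload → the database latency spike → the edge API gateway certificate expiry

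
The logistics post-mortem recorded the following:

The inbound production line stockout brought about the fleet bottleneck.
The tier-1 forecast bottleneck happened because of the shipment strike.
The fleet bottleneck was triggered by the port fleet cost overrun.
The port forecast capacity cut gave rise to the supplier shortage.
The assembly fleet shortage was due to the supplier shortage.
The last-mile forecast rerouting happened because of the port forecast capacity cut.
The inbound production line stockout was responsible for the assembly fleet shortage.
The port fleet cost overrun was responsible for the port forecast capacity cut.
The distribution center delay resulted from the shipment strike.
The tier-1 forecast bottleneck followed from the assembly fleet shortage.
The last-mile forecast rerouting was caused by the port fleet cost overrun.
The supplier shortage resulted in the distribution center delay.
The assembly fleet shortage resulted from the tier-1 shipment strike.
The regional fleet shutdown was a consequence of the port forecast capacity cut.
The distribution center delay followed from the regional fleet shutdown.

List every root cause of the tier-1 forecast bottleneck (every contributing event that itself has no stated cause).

the inbound production line stockout, the port fleet cost overrun, the shipment strike, the tier-1 shipment strike

Tracing upstream from the tier-1 forecast bottleneck: the tier-1 forecast bottleneck ← the assembly fleet shortage ← the supplier shortage ← the port forecast capacity cut ← the port fleet cost overrun.
A separate upstream branch: the tier-1 forecast bottleneck ← the assembly fleet shortage ← the inbound production line stockout.
A separate upstream branch: the tier-1 forecast bottleneck ← the assembly fleet shortage ← the tier-1 shipment strike.
A separate upstream branch: the tier-1 forecast bottleneck ← the shipment strike.
Each of those chain origins has no stated cause.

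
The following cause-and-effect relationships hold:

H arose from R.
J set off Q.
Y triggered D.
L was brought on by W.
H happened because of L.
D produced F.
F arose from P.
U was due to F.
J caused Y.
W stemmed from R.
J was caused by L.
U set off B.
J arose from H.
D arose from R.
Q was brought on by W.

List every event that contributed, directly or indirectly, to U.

D, F, H, J, L, P, R, W, Y

Immediate cause of U: F.
Further upstream: R, W, L, H, J, Y, D, P.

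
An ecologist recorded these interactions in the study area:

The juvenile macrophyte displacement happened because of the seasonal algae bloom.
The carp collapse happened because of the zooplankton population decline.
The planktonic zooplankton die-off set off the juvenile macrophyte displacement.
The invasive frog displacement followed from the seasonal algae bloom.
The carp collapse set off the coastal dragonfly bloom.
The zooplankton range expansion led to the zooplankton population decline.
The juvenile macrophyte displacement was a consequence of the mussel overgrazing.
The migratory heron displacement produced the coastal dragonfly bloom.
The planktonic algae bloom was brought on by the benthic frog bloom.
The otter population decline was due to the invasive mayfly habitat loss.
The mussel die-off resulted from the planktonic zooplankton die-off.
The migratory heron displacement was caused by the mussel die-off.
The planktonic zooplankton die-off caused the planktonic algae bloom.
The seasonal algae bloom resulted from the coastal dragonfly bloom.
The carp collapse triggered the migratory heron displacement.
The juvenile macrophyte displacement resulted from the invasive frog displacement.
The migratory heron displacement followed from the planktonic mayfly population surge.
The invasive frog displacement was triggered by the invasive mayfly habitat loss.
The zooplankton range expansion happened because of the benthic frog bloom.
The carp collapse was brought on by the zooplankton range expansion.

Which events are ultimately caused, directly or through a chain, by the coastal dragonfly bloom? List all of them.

Direct effects: the seasonal algae bloom.
2 steps out: the invasive frog displacement, the juvenile macrophyte displacement.
Not reachable from it: the planktonic zooplankton die-off, the mussel die-off, the mussel overgrazing, the benthic frog bloom, the zooplankton range expansion, the planktonic mayfly population surge, the invasive mayfly habitat loss, the otter population decline, the zooplankton population decline, the carp collapse, the migratory heron displacement, the planktonic algae bloom.

the invasive frog displacement, the juvenile macrophyte displacement, the seasonal algae bloom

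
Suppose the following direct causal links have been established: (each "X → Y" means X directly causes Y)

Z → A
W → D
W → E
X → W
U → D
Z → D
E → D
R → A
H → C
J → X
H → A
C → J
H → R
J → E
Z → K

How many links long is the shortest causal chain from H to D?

Shortest chain: H → C → J → E → D.

4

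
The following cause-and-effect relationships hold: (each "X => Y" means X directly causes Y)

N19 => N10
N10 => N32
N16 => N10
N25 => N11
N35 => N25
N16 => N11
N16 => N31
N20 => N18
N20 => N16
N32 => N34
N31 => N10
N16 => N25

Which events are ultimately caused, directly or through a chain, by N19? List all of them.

N10, N32, N34

Direct effects: N10.
2 steps out: N32.
3 steps out: N34.
Not reachable from it: N20, N16, N35, N31, N25, N11, N18.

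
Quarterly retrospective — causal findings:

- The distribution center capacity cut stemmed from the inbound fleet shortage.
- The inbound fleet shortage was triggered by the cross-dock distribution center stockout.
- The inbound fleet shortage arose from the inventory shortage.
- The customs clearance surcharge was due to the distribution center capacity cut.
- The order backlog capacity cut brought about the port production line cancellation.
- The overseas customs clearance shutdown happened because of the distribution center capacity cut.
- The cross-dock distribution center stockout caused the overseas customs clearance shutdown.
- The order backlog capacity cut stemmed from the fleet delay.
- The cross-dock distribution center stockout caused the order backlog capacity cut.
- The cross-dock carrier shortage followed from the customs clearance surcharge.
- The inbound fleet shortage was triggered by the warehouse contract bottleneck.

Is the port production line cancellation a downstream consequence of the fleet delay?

There is a causal chain: the fleet delay → the order backlog capacity cut → the port production line cancellation.

Yes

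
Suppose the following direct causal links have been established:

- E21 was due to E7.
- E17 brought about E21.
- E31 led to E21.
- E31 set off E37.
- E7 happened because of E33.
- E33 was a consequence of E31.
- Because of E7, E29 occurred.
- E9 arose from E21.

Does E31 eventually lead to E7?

There is a causal chain: E31 → E33 → E7.

Yes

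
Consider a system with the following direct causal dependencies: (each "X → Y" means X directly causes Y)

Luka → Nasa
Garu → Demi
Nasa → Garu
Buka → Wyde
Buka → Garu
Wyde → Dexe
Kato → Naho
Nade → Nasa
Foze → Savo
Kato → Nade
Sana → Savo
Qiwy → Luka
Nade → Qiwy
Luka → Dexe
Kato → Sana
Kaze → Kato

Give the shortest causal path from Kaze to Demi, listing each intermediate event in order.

Kaze → Kato → Nade → Nasa → Garu → Demi

Kaze → Kato
Kato → Nade
Nade → Nasa
Nasa → Garu
Garu → Demi
Length: 5 steps.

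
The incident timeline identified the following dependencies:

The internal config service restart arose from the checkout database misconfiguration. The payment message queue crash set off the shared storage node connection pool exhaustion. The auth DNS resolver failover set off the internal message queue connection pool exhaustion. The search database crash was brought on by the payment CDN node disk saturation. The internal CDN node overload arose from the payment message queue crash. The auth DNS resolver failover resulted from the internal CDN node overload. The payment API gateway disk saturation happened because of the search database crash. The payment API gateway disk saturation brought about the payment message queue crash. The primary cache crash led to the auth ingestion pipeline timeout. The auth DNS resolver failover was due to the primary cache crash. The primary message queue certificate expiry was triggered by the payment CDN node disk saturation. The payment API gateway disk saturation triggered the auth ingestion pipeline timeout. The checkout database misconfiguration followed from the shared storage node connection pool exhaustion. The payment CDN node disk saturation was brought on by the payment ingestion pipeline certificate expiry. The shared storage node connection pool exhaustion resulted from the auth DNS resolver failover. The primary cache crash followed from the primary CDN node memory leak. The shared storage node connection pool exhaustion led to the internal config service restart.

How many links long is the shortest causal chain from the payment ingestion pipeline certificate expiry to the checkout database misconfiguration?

6

Shortest chain: the payment ingestion pipeline certificate expiry → the payment CDN node disk saturation → the search database crash → the payment API gateway disk saturation → the payment message queue crash → the shared storage node connection pool exhaustion → the checkout database misconfiguration.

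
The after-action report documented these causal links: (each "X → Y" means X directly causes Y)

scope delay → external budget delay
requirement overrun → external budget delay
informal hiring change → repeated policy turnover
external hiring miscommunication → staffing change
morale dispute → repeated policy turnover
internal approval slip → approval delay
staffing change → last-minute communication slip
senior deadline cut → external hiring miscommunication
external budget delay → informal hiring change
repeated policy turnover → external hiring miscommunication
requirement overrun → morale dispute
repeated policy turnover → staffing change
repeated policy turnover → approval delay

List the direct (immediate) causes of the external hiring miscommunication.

the repeated policy turnover, the senior deadline cut

Upstream contributors include the requirement overrun, the morale dispute, the scope delay, the external budget delay, the informal hiring change, but only the repeated policy turnover, the senior deadline cut feed directly into the external hiring miscommunication.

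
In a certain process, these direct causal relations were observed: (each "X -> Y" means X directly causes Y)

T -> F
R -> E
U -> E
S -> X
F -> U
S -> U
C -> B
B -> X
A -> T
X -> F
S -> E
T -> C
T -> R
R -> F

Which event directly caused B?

Upstream contributors include A, T, but only C feeds directly into B.

C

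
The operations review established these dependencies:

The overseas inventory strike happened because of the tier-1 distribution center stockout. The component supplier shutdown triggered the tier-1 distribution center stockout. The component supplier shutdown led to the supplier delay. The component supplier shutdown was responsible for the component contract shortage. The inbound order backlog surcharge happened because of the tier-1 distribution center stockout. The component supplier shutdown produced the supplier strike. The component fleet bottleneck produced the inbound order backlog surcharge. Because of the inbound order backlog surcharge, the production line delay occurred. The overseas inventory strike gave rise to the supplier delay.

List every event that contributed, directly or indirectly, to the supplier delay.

the component supplier shutdown, the overseas inventory strike, the tier-1 distribution center stockout

Immediate causes of the supplier delay: the component supplier shutdown, the overseas inventory strike.
Further upstream: the tier-1 distribution center stockout.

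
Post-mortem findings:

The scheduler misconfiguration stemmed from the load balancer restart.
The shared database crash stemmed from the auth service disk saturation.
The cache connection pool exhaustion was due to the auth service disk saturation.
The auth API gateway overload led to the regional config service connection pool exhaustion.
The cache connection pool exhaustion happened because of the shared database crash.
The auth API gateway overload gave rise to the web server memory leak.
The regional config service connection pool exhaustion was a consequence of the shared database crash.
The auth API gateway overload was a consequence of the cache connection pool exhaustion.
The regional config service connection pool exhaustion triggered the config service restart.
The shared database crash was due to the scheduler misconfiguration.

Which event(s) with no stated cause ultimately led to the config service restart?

the auth service disk saturation, the load balancer restart

Tracing upstream from the config service restart: the config service restart ← the regional config service connection pool exhaustion ← the shared database crash ← the scheduler misconfiguration ← the load balancer restart.
A separate upstream branch: the config service restart ← the regional config service connection pool exhaustion ← the shared database crash ← the auth service disk saturation.
Each of those chain origins has no stated cause.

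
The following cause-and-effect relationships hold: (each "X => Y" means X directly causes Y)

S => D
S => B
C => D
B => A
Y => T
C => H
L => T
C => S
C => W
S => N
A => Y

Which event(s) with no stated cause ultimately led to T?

C, L

Tracing upstream from T: T ← Y ← A ← B ← S ← C.
A separate upstream branch: T ← L.
Each of those chain origins has no stated cause.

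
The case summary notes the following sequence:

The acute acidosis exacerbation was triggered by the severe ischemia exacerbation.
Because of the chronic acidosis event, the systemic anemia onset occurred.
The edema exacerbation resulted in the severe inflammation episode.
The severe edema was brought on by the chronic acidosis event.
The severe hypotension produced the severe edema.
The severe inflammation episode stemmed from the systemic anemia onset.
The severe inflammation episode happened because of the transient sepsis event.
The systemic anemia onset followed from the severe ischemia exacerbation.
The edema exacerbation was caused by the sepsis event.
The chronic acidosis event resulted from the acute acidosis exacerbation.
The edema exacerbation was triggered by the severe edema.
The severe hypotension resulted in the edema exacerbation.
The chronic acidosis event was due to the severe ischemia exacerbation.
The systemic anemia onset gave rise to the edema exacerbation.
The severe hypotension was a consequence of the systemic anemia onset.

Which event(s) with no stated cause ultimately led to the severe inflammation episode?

the sepsis event, the severe ischemia exacerbation, the transient sepsis event

Tracing upstream from the severe inflammation episode: the severe inflammation episode ← the edema exacerbation ← the sepsis event.
A separate upstream branch: the severe inflammation episode ← the systemic anemia onset ← the severe ischemia exacerbation.
A separate upstream branch: the severe inflammation episode ← the transient sepsis event.
Each of those chain origins has no stated cause.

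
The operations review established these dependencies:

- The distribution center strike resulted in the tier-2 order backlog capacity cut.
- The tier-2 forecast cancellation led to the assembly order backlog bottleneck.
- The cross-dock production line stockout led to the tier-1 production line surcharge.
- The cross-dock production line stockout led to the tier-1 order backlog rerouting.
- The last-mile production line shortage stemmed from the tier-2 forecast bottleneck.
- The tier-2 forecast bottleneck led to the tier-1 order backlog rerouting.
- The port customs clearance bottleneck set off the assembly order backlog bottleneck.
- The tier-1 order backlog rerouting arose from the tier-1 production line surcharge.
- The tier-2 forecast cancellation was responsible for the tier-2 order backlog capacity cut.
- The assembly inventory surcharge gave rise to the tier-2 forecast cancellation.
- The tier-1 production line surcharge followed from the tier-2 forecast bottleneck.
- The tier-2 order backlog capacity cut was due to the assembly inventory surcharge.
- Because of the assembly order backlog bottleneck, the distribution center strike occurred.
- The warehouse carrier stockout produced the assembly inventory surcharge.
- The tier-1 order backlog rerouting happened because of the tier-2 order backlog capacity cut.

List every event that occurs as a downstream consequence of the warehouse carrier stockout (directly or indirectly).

Direct effects: the assembly inventory surcharge.
2 steps out: the tier-2 forecast cancellation, the tier-2 order backlog capacity cut.
3 steps out: the assembly order backlog bottleneck, the tier-1 order backlog rerouting.
4 steps out: the distribution center strike.
Not reachable from it: the cross-dock production line stockout, the port customs clearance bottleneck, the tier-2 forecast bottleneck, the last-mile production line shortage, the tier-1 production line surcharge.

the assembly inventory surcharge, the assembly order backlog bottleneck, the distribution center strike, the tier-1 order backlog rerouting, the tier-2 forecast cancellation, the tier-2 order backlog capacity cut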